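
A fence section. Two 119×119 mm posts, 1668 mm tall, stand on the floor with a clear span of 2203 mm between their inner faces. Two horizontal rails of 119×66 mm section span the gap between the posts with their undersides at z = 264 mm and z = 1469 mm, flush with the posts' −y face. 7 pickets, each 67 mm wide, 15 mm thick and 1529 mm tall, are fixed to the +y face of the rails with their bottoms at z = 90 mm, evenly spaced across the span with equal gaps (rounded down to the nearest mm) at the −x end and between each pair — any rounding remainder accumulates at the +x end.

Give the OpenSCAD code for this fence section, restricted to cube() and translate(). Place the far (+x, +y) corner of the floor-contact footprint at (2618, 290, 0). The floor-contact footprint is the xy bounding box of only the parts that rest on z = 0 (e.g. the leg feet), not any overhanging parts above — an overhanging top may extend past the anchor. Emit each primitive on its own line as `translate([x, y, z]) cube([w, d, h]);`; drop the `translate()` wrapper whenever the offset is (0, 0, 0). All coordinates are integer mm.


translate([177, 171, 0]) cube([119, 119, 1668]);
translate([2499, 171, 0]) cube([119, 119, 1668]);
translate([296, 171, 264]) cube([2203, 119, 66]);
translate([296, 171, 1469]) cube([2203, 119, 66]);
translate([512, 290, 90]) cube([67, 15, 1529]);
translate([795, 290, 90]) cube([67, 15, 1529]);
translate([1078, 290, 90]) cube([67, 15, 1529]);
translate([1361, 290, 90]) cube([67, 15, 1529]);
translate([1644, 290, 90]) cube([67, 15, 1529]);
translate([1927, 290, 90]) cube([67, 15, 1529]);
translate([2210, 290, 90]) cube([67, 15, 1529]);


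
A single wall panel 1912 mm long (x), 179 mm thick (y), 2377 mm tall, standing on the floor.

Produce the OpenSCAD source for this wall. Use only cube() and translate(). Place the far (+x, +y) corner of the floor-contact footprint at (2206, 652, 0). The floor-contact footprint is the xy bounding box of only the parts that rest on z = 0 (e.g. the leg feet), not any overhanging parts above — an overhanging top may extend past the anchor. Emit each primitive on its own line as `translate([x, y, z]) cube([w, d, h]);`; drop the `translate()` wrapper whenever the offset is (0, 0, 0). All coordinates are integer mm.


translate([294, 473, 0]) cube([1912, 179, 2377]);


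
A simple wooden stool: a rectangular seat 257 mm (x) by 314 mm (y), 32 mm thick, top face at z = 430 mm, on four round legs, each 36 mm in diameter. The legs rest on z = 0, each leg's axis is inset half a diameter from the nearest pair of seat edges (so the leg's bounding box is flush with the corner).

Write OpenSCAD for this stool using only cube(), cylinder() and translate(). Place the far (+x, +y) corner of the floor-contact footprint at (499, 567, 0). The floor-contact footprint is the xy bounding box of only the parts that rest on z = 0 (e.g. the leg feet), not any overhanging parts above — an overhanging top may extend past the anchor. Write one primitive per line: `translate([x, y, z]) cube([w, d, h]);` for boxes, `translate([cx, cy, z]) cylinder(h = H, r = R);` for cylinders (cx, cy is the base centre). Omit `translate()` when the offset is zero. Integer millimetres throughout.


// leg_h = 430 - 32 = 398
translate([242, 253, 398]) cube([257, 314, 32]);
translate([260, 271, 0]) cylinder(h = 398, r = 18);
translate([481, 271, 0]) cylinder(h = 398, r = 18);
translate([260, 549, 0]) cylinder(h = 398, r = 18);
translate([481, 549, 0]) cylinder(h = 398, r = 18);


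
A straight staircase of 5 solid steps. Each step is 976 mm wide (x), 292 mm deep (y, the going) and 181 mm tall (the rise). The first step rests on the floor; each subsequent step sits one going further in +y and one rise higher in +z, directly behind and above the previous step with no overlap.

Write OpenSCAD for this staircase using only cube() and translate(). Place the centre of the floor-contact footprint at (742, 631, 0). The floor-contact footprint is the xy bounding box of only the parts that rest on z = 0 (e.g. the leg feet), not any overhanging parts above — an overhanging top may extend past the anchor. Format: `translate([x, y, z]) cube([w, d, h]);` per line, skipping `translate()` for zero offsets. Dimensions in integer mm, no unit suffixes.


translate([254, 485, 0]) cube([976, 292, 181]);
translate([254, 777, 181]) cube([976, 292, 181]);
translate([254, 1069, 362]) cube([976, 292, 181]);
translate([254, 1361, 543]) cube([976, 292, 181]);
translate([254, 1653, 724]) cube([976, 292, 181]);


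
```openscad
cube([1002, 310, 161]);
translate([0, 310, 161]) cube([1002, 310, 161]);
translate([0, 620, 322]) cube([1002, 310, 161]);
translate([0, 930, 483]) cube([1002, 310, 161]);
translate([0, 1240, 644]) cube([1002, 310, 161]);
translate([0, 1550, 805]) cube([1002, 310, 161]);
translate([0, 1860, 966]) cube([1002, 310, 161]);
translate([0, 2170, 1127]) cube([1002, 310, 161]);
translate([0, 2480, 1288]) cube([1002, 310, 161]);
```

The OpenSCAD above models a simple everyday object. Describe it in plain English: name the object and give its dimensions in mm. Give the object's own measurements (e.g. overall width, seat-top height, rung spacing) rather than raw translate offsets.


A straight staircase of 9 solid steps. Each step is 1002 mm wide (x), 310 mm deep (y, the going) and 161 mm tall (the rise). The first step rests on the floor; each subsequent step sits one going further in +y and one rise higher in +z, directly behind and above the previous step with no overlap.


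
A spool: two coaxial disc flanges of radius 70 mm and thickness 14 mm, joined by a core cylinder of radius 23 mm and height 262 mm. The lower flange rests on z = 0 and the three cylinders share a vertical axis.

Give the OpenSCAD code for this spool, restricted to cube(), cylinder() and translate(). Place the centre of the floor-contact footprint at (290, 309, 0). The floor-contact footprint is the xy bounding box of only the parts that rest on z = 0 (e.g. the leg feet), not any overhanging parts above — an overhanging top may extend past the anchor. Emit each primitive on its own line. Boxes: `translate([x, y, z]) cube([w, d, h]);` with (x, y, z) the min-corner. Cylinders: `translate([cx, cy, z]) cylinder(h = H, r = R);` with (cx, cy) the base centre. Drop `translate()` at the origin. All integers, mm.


translate([290, 309, 0]) cylinder(h = 14, r = 70);
translate([290, 309, 14]) cylinder(h = 262, r = 23);
translate([290, 309, 276]) cylinder(h = 14, r = 70);


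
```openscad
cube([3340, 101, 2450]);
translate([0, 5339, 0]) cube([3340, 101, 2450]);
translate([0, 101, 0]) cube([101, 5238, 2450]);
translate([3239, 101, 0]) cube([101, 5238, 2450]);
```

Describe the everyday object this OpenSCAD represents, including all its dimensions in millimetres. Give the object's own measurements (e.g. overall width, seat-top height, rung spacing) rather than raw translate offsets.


The wall frame of a small rectangular building: four walls, each 2450 mm tall and 101 mm thick, enclosing a footprint 3340 mm (x) by 5440 mm (y) outside-to-outside, with no floor or roof. The front and back walls (the −y and +y sides) span the full width; the two side walls fit between them.


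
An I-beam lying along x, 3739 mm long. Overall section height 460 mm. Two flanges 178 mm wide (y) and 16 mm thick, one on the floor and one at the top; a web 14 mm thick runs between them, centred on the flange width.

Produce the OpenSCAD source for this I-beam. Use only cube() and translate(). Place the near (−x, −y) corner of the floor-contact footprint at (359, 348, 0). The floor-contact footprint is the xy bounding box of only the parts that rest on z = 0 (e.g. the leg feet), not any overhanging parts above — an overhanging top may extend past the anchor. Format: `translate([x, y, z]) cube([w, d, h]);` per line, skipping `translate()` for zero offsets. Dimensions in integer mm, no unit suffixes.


translate([359, 348, 0]) cube([3739, 178, 16]);
translate([359, 430, 16]) cube([3739, 14, 428]);
translate([359, 348, 444]) cube([3739, 178, 16]);


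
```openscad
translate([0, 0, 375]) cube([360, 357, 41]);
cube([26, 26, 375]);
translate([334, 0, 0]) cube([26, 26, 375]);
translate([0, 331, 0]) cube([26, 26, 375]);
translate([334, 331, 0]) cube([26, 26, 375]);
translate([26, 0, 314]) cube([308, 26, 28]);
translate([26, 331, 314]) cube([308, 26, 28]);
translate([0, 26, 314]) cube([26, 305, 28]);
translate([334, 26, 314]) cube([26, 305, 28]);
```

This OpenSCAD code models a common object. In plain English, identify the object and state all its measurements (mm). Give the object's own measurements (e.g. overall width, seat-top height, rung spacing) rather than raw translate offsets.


A four-legged stool. The seat is a 360×357×41 mm slab whose top surface is at z = 416 mm; four square legs, each 26×26 mm in cross-section, run from the floor (z = 0) to the underside of the seat, each flush with a corner of the seat. Four stretchers, 26 mm wide and 28 mm tall, connect adjacent legs with their undersides at z = 314 mm, each running between the inner faces of the legs it joins and aligned with the legs' outer faces on the other axis.


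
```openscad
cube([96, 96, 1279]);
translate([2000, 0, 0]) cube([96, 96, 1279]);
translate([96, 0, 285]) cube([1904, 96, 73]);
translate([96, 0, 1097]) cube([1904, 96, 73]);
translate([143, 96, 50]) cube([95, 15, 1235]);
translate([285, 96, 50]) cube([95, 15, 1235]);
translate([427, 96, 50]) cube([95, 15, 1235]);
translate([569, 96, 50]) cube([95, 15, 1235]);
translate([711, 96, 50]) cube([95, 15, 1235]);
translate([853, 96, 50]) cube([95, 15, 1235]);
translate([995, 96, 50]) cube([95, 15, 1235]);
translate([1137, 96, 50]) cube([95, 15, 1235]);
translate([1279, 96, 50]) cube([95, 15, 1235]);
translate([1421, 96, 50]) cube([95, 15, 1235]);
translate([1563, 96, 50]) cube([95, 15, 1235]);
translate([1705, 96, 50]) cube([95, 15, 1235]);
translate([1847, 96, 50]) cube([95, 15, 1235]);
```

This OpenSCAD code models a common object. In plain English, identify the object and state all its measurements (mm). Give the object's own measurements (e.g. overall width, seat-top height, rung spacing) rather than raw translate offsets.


A fence section. Two 96×96 mm posts, 1279 mm tall, stand on the floor with a clear span of 1904 mm between their inner faces. Two horizontal rails of 96×73 mm section span the gap between the posts with their undersides at z = 285 mm and z = 1097 mm, flush with the posts' −y face. 13 pickets, each 95 mm wide, 15 mm thick and 1235 mm tall, are fixed to the +y face of the rails with their bottoms at z = 50 mm, spaced across the span with a 47 mm gap after the −x post and between neighbouring pickets, with 58 mm left before the +x post.


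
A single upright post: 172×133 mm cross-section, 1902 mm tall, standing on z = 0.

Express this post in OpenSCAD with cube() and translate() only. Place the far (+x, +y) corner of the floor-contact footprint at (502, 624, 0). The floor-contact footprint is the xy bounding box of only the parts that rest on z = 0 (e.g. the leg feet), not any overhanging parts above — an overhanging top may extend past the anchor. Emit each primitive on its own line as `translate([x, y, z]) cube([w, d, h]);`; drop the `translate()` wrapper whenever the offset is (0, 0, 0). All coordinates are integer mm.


translate([330, 491, 0]) cube([172, 133, 1902]);


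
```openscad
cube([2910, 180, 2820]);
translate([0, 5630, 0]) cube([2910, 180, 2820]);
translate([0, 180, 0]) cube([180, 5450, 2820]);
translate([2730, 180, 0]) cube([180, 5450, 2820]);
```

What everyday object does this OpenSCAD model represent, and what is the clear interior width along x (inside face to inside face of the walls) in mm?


A house (or room) frame. The interior width is 2550 mm.

Four 2820 mm walls enclosing a rectangle with no floor or roof — a room or house frame. Outside width is 2910 mm and wall thickness is 180 mm, so the interior width is 2910 − 2 × 180 = 2550 mm.


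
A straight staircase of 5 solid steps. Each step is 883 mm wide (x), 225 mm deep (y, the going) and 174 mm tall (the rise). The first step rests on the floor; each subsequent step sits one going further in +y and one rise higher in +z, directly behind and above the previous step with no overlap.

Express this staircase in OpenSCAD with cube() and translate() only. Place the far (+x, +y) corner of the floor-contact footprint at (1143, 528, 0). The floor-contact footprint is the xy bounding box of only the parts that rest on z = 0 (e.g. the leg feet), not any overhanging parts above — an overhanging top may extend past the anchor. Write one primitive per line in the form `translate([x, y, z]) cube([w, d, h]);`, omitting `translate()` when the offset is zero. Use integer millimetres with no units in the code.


translate([260, 303, 0]) cube([883, 225, 174]);
translate([260, 528, 174]) cube([883, 225, 174]);
translate([260, 753, 348]) cube([883, 225, 174]);
translate([260, 978, 522]) cube([883, 225, 174]);
translate([260, 1203, 696]) cube([883, 225, 174]);


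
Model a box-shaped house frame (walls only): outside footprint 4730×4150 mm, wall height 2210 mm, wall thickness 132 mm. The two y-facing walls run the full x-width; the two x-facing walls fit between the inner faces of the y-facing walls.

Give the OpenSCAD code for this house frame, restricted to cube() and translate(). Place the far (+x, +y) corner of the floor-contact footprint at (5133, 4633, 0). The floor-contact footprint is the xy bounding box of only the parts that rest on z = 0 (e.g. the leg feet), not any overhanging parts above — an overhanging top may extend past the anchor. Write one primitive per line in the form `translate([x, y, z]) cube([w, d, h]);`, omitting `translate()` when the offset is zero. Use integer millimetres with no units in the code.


translate([403, 483, 0]) cube([4730, 132, 2210]);
translate([403, 4501, 0]) cube([4730, 132, 2210]);
translate([403, 615, 0]) cube([132, 3886, 2210]);
translate([5001, 615, 0]) cube([132, 3886, 2210]);


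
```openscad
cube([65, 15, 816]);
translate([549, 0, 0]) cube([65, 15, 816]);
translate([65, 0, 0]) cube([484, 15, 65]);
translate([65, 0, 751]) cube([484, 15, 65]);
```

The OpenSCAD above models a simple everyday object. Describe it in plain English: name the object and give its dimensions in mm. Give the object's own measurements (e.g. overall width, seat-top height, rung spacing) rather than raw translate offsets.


A rectangular picture frame lying in the x–z plane (depth along y). The opening is 484 mm wide (x) by 686 mm tall (z), surrounded by a border 65 mm wide on all four sides. The frame is 15 mm deep and is made of two full-height vertical stiles with two horizontal rails fitted between them.


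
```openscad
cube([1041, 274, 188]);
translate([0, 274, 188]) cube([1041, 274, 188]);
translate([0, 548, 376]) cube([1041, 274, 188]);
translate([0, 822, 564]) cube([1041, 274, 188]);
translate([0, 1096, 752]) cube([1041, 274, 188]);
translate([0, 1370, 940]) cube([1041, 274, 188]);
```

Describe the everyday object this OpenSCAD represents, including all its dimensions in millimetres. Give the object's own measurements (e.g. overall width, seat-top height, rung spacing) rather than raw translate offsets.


A straight staircase of 6 solid steps. Each step is 1041 mm wide (x), 274 mm deep (y, the going) and 188 mm tall (the rise). The first step rests on the floor; each subsequent step sits one going further in +y and one rise higher in +z, directly behind and above the previous step with no overlap.


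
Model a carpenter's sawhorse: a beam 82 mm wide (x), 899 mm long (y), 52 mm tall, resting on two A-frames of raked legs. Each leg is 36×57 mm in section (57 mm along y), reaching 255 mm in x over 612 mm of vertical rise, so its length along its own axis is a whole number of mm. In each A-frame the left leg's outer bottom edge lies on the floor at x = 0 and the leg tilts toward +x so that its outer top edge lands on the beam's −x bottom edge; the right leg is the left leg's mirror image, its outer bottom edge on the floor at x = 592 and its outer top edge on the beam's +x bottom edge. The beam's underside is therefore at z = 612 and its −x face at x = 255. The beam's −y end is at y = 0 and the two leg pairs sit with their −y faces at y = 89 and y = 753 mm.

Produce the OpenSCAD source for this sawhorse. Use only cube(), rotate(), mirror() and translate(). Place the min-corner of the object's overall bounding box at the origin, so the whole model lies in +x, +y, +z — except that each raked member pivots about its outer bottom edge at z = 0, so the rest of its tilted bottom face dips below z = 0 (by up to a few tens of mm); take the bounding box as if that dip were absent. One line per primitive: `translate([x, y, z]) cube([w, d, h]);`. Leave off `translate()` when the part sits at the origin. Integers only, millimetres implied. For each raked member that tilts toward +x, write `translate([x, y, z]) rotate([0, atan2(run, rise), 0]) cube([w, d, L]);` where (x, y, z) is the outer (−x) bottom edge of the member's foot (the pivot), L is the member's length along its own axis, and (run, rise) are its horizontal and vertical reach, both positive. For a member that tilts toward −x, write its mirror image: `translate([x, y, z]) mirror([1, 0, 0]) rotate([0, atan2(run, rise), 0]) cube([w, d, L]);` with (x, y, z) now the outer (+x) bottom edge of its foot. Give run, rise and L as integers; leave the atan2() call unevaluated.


translate([255, 0, 612]) cube([82, 899, 52]);
translate([0, 89, 0]) rotate([0, atan2(255, 612), 0]) cube([36, 57, 663]);
translate([592, 89, 0]) mirror([1, 0, 0]) rotate([0, atan2(255, 612), 0]) cube([36, 57, 663]);
translate([0, 753, 0]) rotate([0, atan2(255, 612), 0]) cube([36, 57, 663]);
translate([592, 753, 0]) mirror([1, 0, 0]) rotate([0, atan2(255, 612), 0]) cube([36, 57, 663]);


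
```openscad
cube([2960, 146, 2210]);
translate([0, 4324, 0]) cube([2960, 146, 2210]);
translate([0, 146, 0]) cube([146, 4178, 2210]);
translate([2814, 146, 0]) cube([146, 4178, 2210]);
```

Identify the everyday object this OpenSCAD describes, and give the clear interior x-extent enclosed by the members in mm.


A house (or room) frame. The interior width is 2668 mm.

Four 2210 mm walls enclosing a rectangle with no floor or roof — a room or house frame. Outside width is 2960 mm and wall thickness is 146 mm, so the interior width is 2960 − 2 × 146 = 2668 mm.


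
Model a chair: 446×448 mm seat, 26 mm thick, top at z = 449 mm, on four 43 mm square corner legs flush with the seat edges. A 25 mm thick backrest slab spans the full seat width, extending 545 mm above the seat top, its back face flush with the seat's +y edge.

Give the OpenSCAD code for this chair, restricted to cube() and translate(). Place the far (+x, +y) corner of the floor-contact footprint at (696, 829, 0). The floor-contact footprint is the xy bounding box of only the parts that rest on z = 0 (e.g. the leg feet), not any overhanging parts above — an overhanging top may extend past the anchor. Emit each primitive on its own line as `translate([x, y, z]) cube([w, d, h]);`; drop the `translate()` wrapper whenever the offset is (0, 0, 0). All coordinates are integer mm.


translate([250, 381, 423]) cube([446, 448, 26]);
translate([250, 381, 0]) cube([43, 43, 423]);
translate([653, 381, 0]) cube([43, 43, 423]);
translate([250, 786, 0]) cube([43, 43, 423]);
translate([653, 786, 0]) cube([43, 43, 423]);
translate([250, 804, 449]) cube([446, 25, 545]);


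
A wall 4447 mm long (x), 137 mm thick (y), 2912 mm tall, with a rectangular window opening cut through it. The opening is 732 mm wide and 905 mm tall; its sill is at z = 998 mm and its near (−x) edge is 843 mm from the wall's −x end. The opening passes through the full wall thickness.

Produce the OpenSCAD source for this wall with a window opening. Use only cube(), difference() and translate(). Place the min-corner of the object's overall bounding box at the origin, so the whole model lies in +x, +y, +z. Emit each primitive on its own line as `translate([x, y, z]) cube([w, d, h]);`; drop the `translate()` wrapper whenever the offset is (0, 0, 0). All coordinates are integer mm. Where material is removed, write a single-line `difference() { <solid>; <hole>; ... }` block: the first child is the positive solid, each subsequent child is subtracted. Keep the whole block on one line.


difference() { cube([4447, 137, 2912]); translate([843, 0, 998]) cube([732, 137, 905]); }


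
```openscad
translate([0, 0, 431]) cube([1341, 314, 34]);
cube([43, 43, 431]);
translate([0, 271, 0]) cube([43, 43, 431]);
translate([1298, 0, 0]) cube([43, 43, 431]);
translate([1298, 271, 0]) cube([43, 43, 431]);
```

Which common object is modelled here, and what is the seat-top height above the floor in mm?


A bench. The seat-top height is 465 mm.

A long slab on four corner posts — a bench. The slab sits at z = 431 with thickness 34, so the top is 431 + 34 = 465 mm.


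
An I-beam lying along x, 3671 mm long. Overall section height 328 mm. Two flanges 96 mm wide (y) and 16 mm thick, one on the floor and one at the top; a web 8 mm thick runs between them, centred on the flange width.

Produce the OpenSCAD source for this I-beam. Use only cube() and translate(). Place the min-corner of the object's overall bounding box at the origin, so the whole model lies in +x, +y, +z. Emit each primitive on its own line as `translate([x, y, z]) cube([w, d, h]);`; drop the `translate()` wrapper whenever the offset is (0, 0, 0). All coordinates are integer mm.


cube([3671, 96, 16]);
translate([0, 44, 16]) cube([3671, 8, 296]);
translate([0, 0, 312]) cube([3671, 96, 16]);


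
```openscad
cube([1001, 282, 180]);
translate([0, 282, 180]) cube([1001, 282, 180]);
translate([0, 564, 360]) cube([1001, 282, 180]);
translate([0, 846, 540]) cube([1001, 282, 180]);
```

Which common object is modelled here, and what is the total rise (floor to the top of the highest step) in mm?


A staircase. The total rise is 720 mm.

4 identical blocks, each offset up and back from the previous — a staircase. Each step is 180 mm tall and there are 4 of them, so the total rise is 4 × 180 = 720 mm.


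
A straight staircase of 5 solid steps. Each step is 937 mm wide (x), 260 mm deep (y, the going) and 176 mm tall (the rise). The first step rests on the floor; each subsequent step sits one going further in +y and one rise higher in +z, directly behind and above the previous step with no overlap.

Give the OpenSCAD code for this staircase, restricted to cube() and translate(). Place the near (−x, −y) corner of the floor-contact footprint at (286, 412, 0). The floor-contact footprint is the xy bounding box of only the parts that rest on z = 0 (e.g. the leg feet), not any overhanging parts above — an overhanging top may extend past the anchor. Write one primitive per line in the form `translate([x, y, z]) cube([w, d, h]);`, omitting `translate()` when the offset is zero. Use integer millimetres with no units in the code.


translate([286, 412, 0]) cube([937, 260, 176]);
translate([286, 672, 176]) cube([937, 260, 176]);
translate([286, 932, 352]) cube([937, 260, 176]);
translate([286, 1192, 528]) cube([937, 260, 176]);
translate([286, 1452, 704]) cube([937, 260, 176]);


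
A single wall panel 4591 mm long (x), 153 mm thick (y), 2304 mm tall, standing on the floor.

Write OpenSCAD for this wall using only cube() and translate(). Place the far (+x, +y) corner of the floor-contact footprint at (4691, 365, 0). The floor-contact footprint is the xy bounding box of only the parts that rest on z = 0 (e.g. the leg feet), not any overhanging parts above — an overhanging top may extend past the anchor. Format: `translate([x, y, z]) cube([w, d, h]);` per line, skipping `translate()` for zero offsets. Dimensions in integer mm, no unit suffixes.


translate([100, 212, 0]) cube([4591, 153, 2304]);


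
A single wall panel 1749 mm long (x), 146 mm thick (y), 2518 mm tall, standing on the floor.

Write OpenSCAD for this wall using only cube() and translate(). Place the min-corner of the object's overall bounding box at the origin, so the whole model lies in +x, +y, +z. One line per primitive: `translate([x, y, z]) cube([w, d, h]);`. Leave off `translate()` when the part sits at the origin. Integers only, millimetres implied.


cube([1749, 146, 2518]);


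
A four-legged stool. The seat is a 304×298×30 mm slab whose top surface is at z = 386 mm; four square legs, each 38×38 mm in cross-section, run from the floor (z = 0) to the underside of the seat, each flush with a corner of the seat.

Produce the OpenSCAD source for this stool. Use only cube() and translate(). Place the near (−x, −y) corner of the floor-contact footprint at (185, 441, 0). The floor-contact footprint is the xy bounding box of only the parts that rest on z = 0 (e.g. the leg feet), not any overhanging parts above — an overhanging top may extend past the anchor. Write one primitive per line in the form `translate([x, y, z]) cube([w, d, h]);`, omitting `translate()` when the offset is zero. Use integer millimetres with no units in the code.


// leg_h = 386 - 30 = 356
translate([185, 441, 356]) cube([304, 298, 30]);
translate([185, 441, 0]) cube([38, 38, 356]);
translate([451, 441, 0]) cube([38, 38, 356]);
translate([185, 701, 0]) cube([38, 38, 356]);
translate([451, 701, 0]) cube([38, 38, 356]);


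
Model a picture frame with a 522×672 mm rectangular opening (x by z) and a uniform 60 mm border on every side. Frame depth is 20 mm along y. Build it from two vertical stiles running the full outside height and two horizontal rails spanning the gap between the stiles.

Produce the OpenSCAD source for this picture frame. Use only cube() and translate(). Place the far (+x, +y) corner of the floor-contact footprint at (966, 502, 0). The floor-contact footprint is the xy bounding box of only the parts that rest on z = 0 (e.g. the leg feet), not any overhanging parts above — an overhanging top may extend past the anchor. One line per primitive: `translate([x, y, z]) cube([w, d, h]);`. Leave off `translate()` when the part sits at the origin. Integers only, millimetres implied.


translate([324, 482, 0]) cube([60, 20, 792]);
translate([906, 482, 0]) cube([60, 20, 792]);
translate([384, 482, 0]) cube([522, 20, 60]);
translate([384, 482, 732]) cube([522, 20, 60]);


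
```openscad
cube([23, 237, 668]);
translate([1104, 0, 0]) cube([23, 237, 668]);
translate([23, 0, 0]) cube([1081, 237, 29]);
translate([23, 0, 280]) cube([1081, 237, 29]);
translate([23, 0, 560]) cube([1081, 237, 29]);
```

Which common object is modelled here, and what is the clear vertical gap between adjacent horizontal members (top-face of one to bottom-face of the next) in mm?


A bookshelf. The clear shelf gap is 251 mm.

Two tall side panels with 3 horizontal boards between them — a bookshelf. The first two shelf undersides are at z = 0 and z = 280; with shelf thickness 29, the clear gap is 280 − 0 − 29 = 251 mm.


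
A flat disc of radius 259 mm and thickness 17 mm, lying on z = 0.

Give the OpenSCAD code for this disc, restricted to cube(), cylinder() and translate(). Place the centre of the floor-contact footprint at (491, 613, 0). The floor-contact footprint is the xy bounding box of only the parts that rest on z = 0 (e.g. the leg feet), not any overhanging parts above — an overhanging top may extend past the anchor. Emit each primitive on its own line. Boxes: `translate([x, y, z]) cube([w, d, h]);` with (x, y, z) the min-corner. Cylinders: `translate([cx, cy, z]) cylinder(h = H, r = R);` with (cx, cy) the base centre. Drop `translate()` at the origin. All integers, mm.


translate([491, 613, 0]) cylinder(h = 17, r = 259);


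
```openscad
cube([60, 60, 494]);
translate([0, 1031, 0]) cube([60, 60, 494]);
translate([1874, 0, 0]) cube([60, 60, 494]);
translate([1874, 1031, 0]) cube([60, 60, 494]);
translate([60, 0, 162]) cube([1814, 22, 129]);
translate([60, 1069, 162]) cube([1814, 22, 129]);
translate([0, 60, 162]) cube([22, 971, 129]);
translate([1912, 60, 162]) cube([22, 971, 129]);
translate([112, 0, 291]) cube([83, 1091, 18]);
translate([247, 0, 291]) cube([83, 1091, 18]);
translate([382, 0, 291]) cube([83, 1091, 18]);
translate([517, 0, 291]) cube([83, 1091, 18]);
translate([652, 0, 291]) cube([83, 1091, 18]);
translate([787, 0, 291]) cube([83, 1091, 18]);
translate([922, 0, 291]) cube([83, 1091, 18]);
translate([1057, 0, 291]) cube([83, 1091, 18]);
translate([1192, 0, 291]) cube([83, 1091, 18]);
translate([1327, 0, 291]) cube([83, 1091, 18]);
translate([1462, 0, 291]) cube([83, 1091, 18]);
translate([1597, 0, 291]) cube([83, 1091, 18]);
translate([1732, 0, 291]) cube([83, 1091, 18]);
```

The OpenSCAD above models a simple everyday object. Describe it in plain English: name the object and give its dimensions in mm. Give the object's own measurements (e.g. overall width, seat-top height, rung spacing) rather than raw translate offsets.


A bed frame 1934 mm long (x) by 1091 mm wide (y). Four 60×60 mm corner posts, 494 mm tall, at the corners of the footprint. Four rails of 22 mm thickness and 129 mm height run between adjacent posts with their undersides at z = 162 mm, their outer faces flush with the outside of the frame (the two x-running rails run between the posts' inner faces; the two y-running rails run between the posts' inner faces). 13 slats, each 83 mm wide (x) and 18 mm thick, lie across the top of the two x-running rails, running the full 1091 mm width of the frame in y; along x they sit between the end posts with a 52 mm gap after the −x posts and between neighbouring slats, leaving 59 mm before the +x posts.


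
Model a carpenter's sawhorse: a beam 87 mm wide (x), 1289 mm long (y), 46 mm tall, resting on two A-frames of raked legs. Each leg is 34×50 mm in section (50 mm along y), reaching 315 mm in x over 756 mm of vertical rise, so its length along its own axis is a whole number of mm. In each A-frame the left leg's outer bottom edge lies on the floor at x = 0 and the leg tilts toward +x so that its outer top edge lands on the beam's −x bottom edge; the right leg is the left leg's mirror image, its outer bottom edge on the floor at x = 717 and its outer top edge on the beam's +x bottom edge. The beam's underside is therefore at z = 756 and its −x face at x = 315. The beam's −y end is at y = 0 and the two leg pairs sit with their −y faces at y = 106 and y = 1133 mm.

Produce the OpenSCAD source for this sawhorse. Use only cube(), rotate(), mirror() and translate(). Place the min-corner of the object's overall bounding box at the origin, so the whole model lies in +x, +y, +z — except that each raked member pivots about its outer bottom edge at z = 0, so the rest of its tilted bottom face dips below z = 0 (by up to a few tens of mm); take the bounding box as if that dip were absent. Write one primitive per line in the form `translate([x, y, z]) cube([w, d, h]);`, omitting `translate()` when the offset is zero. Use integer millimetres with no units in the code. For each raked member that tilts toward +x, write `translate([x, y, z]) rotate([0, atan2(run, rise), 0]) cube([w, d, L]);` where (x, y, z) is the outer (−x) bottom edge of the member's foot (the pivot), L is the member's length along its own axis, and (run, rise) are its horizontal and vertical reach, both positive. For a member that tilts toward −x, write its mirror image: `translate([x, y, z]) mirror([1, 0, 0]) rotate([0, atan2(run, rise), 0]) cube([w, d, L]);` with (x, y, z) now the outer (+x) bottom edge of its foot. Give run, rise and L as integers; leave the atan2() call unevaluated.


translate([315, 0, 756]) cube([87, 1289, 46]);
translate([0, 106, 0]) rotate([0, atan2(315, 756), 0]) cube([34, 50, 819]);
translate([717, 106, 0]) mirror([1, 0, 0]) rotate([0, atan2(315, 756), 0]) cube([34, 50, 819]);
translate([0, 1133, 0]) rotate([0, atan2(315, 756), 0]) cube([34, 50, 819]);
translate([717, 1133, 0]) mirror([1, 0, 0]) rotate([0, atan2(315, 756), 0]) cube([34, 50, 819]);


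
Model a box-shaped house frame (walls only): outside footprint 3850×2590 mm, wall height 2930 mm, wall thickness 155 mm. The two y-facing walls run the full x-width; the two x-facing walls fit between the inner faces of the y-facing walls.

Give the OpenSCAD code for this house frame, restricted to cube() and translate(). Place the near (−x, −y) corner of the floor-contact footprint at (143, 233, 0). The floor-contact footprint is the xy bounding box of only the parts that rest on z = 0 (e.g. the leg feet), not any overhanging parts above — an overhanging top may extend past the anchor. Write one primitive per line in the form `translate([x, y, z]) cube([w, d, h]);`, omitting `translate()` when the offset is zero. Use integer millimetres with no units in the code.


translate([143, 233, 0]) cube([3850, 155, 2930]);
translate([143, 2668, 0]) cube([3850, 155, 2930]);
translate([143, 388, 0]) cube([155, 2280, 2930]);
translate([3838, 388, 0]) cube([155, 2280, 2930]);


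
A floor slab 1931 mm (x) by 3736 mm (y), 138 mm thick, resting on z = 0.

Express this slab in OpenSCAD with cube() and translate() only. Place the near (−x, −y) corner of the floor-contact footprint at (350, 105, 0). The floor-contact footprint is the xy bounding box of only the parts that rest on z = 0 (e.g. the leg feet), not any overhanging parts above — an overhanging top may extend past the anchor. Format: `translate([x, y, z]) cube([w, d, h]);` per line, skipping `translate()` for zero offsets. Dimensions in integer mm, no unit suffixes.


translate([350, 105, 0]) cube([1931, 3736, 138]);


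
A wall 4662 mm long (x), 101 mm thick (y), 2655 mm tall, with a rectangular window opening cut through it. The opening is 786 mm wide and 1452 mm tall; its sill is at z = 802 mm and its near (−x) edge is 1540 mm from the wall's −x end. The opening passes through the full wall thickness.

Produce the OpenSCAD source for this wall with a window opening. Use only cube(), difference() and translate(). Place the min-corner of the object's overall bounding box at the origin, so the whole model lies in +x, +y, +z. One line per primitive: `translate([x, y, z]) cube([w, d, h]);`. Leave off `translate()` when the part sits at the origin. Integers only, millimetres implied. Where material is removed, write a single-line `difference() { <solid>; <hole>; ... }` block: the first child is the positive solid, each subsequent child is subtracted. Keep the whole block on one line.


difference() { cube([4662, 101, 2655]); translate([1540, 0, 802]) cube([786, 101, 1452]); }


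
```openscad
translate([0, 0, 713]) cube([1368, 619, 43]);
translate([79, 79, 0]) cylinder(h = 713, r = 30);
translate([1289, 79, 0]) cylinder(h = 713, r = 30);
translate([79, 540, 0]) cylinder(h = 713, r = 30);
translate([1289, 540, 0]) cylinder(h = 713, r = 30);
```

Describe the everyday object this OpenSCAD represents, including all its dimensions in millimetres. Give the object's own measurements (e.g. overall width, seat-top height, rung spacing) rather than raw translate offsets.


A rectangular dining table. The top is 1368×619×43 mm with its upper surface at z = 756 mm. It stands on four round legs of 60 mm diameter, each leg's bounding box inset 49 mm from the nearest pair of top edges, running from the floor to the underside of the top.


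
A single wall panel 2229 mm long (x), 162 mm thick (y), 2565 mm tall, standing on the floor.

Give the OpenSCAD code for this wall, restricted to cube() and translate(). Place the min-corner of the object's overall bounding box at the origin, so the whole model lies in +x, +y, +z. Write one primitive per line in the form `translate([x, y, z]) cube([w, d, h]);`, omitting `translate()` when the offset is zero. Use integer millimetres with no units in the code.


cube([2229, 162, 2565]);


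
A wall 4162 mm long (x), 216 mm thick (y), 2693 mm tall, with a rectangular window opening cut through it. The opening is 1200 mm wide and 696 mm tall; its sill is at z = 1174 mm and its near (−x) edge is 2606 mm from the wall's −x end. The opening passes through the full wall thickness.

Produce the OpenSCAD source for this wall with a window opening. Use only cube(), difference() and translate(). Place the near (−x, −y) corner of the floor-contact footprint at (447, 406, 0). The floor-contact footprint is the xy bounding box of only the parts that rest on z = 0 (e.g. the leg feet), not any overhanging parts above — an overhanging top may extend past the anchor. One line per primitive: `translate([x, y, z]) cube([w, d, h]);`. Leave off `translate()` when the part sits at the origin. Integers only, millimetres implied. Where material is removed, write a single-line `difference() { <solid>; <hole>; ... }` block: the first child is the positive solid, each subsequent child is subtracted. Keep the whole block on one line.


difference() { translate([447, 406, 0]) cube([4162, 216, 2693]); translate([3053, 406, 1174]) cube([1200, 216, 696]); }


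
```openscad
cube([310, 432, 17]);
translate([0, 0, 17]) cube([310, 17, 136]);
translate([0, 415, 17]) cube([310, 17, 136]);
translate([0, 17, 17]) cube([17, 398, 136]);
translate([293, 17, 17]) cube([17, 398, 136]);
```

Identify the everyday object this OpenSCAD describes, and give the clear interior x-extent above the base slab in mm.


An open box. The internal width is 276 mm.

A 310×432 base slab with four walls standing on it — an open box. The base is 310 mm wide and the walls are 17 mm thick, so the internal width is 310 − 2 × 17 = 276 mm.


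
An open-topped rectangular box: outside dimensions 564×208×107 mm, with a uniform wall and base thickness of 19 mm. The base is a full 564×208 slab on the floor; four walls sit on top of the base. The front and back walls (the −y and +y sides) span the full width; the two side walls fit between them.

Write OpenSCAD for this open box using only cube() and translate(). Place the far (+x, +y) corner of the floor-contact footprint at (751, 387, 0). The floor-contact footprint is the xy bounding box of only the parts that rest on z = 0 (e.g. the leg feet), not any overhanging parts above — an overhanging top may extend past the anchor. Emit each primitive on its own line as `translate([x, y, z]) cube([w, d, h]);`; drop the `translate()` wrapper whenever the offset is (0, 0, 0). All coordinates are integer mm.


translate([187, 179, 0]) cube([564, 208, 19]);
translate([187, 179, 19]) cube([564, 19, 88]);
translate([187, 368, 19]) cube([564, 19, 88]);
translate([187, 198, 19]) cube([19, 170, 88]);
translate([732, 198, 19]) cube([19, 170, 88]);


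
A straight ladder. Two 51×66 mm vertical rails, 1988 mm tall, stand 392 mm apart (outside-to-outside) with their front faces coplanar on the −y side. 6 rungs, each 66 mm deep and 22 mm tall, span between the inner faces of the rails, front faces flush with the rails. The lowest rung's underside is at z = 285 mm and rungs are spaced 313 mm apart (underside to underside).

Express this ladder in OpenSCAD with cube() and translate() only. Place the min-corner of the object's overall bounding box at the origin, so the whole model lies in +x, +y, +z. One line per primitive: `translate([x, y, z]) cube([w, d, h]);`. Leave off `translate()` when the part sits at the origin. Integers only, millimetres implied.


cube([51, 66, 1988]);
translate([341, 0, 0]) cube([51, 66, 1988]);
translate([51, 0, 285]) cube([290, 66, 22]);
translate([51, 0, 598]) cube([290, 66, 22]);
translate([51, 0, 911]) cube([290, 66, 22]);
translate([51, 0, 1224]) cube([290, 66, 22]);
translate([51, 0, 1537]) cube([290, 66, 22]);
translate([51, 0, 1850]) cube([290, 66, 22]);


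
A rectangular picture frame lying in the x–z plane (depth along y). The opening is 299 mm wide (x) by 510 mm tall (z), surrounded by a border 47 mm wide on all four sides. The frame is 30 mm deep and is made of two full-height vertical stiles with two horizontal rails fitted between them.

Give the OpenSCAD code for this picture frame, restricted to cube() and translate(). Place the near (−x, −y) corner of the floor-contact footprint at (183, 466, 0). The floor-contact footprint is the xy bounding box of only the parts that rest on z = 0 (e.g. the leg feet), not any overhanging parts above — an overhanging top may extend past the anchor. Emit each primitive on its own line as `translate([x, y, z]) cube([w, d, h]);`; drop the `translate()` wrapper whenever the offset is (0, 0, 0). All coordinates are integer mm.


translate([183, 466, 0]) cube([47, 30, 604]);
translate([529, 466, 0]) cube([47, 30, 604]);
translate([230, 466, 0]) cube([299, 30, 47]);
translate([230, 466, 557]) cube([299, 30, 47]);
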